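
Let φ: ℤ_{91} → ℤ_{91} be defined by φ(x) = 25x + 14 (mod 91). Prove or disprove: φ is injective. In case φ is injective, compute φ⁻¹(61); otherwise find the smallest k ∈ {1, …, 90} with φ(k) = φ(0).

Suppose φ(a) = φ(b) in ℤ_{91}. Then 25a + 14 ≡ 25b + 14 (mod 91), therefore 25(a − b) ≡ 0 (mod 91).
Since gcd(25, 91) = 1, 25 is invertible modulo 91, hence a − b ≡ 0 (mod 91), i.e. a = b.
Therefore φ is injective.
We now compute 25⁻¹ mod 91 explicitly. Euclid's algorithm: 91 = 3·25 + 16, 25 = 1·16 + 9, 16 = 1·9 + 7, 9 = 1·7 + 2, 7 = 3·2 + 1; back-substituting gives 1 = 51·25 − 14·91, so 25⁻¹ ≡ 51 (mod 91).
Since φ is injective, we compute φ⁻¹(61): solve 25x + 14 ≡ 61 (mod 91), i.e. 25x ≡ 47 (mod 91).
Multiplying by 25⁻¹ = 51 gives x ≡ 51·47 = 2397 = 26·91 + 31 ≡ 31 (mod 91).
Check: φ(31) = 25·31 + 14 = 789 = 8·91 + 61 ≡ 61 (mod 91).

31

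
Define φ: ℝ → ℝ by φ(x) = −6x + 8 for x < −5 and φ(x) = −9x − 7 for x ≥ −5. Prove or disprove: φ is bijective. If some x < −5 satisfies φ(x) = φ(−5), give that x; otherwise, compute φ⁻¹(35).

Both pieces are strictly decreasing (slopes −6 and −9), so each is injective on its own interval.
The left piece maps (−∞, −5) onto (38, ∞); the right piece maps [−5, ∞) onto (−∞, 38].
Since 38 = 38, the images partition ℝ: φ is injective and surjective, hence bijective.
Because the two images are disjoint, no x < −5 has φ(x) = φ(−5), so we compute φ⁻¹(35): 35 lies in (−∞, 38], so solve −9x − 7 = 35: x = (35 + 7)/(−9) = −14/3.

-14/3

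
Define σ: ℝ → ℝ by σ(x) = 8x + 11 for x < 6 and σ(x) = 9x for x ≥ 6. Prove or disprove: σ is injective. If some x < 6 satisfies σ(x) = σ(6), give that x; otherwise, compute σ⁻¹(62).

Both pieces are strictly increasing (slopes 8 and 9), so each is injective on its own interval.
The left piece maps (−∞, 6) onto (−∞, 59); the right piece maps [6, ∞) onto [54, ∞).
These images overlap. In particular σ(6) = 54 (right piece), and solving 8x + 11 = 54 on the left piece gives x = 43/8 < 6.
So σ(43/8) = σ(6) with 43/8 ≠ 6, and σ is not injective. This x = 43/8 is the requested value below 6.

43/8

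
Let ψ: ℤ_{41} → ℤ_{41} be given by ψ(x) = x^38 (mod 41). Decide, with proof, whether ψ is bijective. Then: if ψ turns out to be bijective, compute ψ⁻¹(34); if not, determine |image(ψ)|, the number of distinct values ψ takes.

ψ(20): Repeated squaring mod 41: 20^1 ≡ 20, 20^2 ≡ 20² = 400 ≡ 31, 20^4 ≡ 31² = 961 ≡ 18, 20^8 ≡ 18² = 324 ≡ 37, 20^16 ≡ 37² = 1369 ≡ 16, 20^32 ≡ 16² = 256 ≡ 10. Since 38 = 32 + 4 + 2, 20^38 ≡ 10·18·31: 10·18 = 180 ≡ 16, then 16·31 = 496 ≡ 4. So 20^38 ≡ 4 (mod 41).
ψ(21): Repeated squaring mod 41: 21^1 ≡ 21, 21^2 ≡ 21² = 441 ≡ 31, 21^4 ≡ 31² = 961 ≡ 18, 21^8 ≡ 18² = 324 ≡ 37, 21^16 ≡ 37² = 1369 ≡ 16, 21^32 ≡ 16² = 256 ≡ 10. Since 38 = 32 + 4 + 2, 21^38 ≡ 10·18·31: 10·18 = 180 ≡ 16, then 16·31 = 496 ≡ 4. So 21^38 ≡ 4 (mod 41).
So ψ(20) = ψ(21) = 4 while 20 ≠ 21, hence ψ is not injective, hence not bijective.
Since ψ is not bijective, we determine |image(ψ)|. Computing x^38 mod 41 for each x (by repeated squaring, reducing mod 41 at every step), the values ψ(0), ψ(1), …, ψ(40) are: 0, 1, 31, 32, 18, 23, 8, 36, 25, 40, 16, 20, 2, 33, 9, 39, 37, 21, 10, 5, 4, 4, 5, 10, 21, 37, 39, 9, 33, 2, 20, 16, 40, 25, 36, 8, 23, 18, 32, 31, 1.
The distinct values are {0, 1, 2, 4, 5, 8, 9, 10, 16, 18, 20, 21, 23, 25, 31, 32, 33, 36, 37, 39, 40}; there are 21 of them.

21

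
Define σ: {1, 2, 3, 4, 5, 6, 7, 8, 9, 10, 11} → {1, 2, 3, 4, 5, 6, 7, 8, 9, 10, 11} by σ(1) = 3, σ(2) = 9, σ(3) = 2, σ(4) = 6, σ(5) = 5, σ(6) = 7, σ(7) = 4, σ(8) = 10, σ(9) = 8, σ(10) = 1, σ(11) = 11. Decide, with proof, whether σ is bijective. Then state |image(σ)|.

The values 3, 9, 2, 6, 5, 7, 4, 10, 8, 1, 11 are a permutation of {1, 2, 3, 4, 5, 6, 7, 8, 9, 10, 11}: each element appears exactly once.
So σ is injective and surjective, hence bijective.
The image of σ is {1, 2, 3, 4, 5, 6, 7, 8, 9, 10, 11}, which has 11 elements.

11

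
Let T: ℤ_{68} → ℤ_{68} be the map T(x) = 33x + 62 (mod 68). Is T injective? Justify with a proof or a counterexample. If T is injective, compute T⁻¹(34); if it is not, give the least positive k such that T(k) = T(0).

28

Suppose T(x_1) = T(x_2) in ℤ_{68}. Then 33x_1 + 62 ≡ 33x_2 + 62 (mod 68), so 33(x_1 − x_2) ≡ 0 (mod 68).
Since gcd(33, 68) = 1, 33 is invertible modulo 68, hence x_1 − x_2 ≡ 0 (mod 68), i.e. x_1 = x_2.
So T is injective.
We now compute 33⁻¹ mod 68 explicitly. Euclid's algorithm: 68 = 2·33 + 2, 33 = 16·2 + 1; back-substituting gives 1 = 33·33 − 16·68, so 33⁻¹ ≡ 33 (mod 68).
Since T is injective, we find T⁻¹(34): we need 33x ≡ 34 − 62 ≡ 40 (mod 68). Using 33⁻¹ = 33: x ≡ 33·40 = 1320 = 19·68 + 28, so x = 28.
Check: T(28) = 33·28 + 62 = 986 = 14·68 + 34 ≡ 34 (mod 68).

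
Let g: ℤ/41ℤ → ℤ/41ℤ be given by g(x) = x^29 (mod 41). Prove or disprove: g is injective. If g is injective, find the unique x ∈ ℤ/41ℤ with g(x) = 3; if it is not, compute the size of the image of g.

38

Since 41 is prime, the nonzero elements of ℤ/41ℤ form a cyclic group of order 40.
As gcd(29, 40) = 1, raising to the 29th power is a bijection on this group: if s^29 ≡ t^29 then (st^{−1})^29 = 1, and the only element of order dividing gcd(29, 40) = 1 is 1, so s = t.
With g(0) = 0 this makes g injective on all of ℤ/41ℤ, hence bijective (finite equal-size domain and codomain). In particular g is injective.
Since g is injective, we find the preimage of 3. The inverse of x ↦ x^29 on (ℤ/41ℤ)^× is x ↦ x^29, because 29·29 = 841 = 21·40 + 1 ≡ 1 (mod 40) and x^{40} = 1 for x ≠ 0 (Fermat). So g⁻¹(3) = 3^29 mod 41.
Repeated squaring mod 41: 3^1 ≡ 3, 3^2 ≡ 3² = 9, 3^4 ≡ 9² = 81 ≡ 40, 3^8 ≡ 40² = 1600 ≡ 1, 3^16 ≡ 1² = 1. Since 29 = 16 + 8 + 4 + 1, 3^29 ≡ 1·1·40·3: 1·1 = 1, then 1·40 = 40, then 40·3 = 120 ≡ 38. So 3^29 ≡ 38 (mod 41).
Hence g⁻¹(3) = 38.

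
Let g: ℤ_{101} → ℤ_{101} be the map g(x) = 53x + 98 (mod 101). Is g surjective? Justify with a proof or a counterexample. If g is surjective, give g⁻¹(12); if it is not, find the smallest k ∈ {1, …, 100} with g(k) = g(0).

Recall: surjectivity means every element of the codomain has a preimage under g.
Since gcd(53, 101) = 1, 53 is invertible modulo 101. Euclid's algorithm: 101 = 1·53 + 48, 53 = 1·48 + 5, 48 = 9·5 + 3, 5 = 1·3 + 2, 3 = 1·2 + 1; back-substituting gives 1 = 61·53 − 32·101, so 53⁻¹ ≡ 61 (mod 101).
Then y ↦ 61(y − 98) is a two-sided inverse to g, so every y ∈ ℤ_{101} has a preimage.
So g is surjective.
Since g is surjective, we compute g⁻¹(12): solve 53x + 98 ≡ 12 (mod 101), i.e. 53x ≡ 15 (mod 101).
Multiplying by 53⁻¹ = 61 gives x ≡ 61·15 = 915 = 9·101 + 6 ≡ 6 (mod 101).
Check: g(6) = 53·6 + 98 = 416 = 4·101 + 12 ≡ 12 (mod 101).

6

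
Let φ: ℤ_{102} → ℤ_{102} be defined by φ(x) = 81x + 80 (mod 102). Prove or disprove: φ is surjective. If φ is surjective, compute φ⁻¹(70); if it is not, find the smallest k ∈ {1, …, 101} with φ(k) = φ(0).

34

Since gcd(81, 102) = 3, we have 81x ≡ 0 (mod 3) for all x, so φ(x) ≡ 2 (mod 3).
But 0 ≢ 2 (mod 3), so 0 ∈ ℤ_{102} has no preimage. So φ is not surjective.
Since φ is not surjective, we find the least positive k with φ(k) = φ(0): this means 81k ≡ 0 (mod 102), i.e. 102 ∣ 81k. Since gcd(81, 102) = 3, dividing through by 3 this holds exactly when 34 ∣ 27k, and as gcd(27, 34) = 1, exactly when 34 ∣ k.
The smallest positive such k is 34.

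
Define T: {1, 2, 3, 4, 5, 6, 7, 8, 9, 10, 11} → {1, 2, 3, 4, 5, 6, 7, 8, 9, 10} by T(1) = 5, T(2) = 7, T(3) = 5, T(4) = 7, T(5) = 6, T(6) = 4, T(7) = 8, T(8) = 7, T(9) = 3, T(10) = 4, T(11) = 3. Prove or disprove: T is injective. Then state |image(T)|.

T(1) = 5 = T(3) with 1 ≠ 3, so T is not injective.
The image of T is {3, 4, 5, 6, 7, 8}, which has 6 elements.

6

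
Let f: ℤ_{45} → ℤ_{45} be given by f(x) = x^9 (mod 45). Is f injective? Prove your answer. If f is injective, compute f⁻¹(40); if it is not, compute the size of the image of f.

15

f(0) = 0^9 = 0.
f(15): Repeated squaring mod 45: 15^1 ≡ 15, 15^2 ≡ 15² = 225 ≡ 0, 15^4 ≡ 0² = 0, 15^8 ≡ 0² = 0. Since 9 = 8 + 1, 15^9 ≡ 0·15: 0·15 = 0. So 15^9 ≡ 0 (mod 45).
So f(0) = f(15) = 0 while 0 ≠ 15, therefore f is not injective.
Since f is not injective, we determine |image(f)|. Computing x^9 mod 45 for each x (by repeated squaring, reducing mod 45 at every step), the values f(0), f(1), …, f(44) are: 0, 1, 17, 18, 19, 35, 36, 37, 8, 9, 10, 26, 27, 28, 44, 0, 1, 17, 18, 19, 35, 36, 37, 8, 9, 10, 26, 27, 28, 44, 0, 1, 17, 18, 19, 35, 36, 37, 8, 9, 10, 26, 27, 28, 44.
The distinct values are {0, 1, 8, 9, 10, 17, 18, 19, 26, 27, 28, 35, 36, 37, 44}; there are 15 of them.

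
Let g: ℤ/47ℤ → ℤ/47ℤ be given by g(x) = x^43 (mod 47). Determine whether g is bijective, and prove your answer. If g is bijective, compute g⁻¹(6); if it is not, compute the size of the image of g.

Since 47 is prime, the nonzero elements of ℤ/47ℤ form a cyclic group of order 46.
As gcd(43, 46) = 1, raising to the 43rd power is a bijection on this group: if a^43 ≡ b^43 then (ab^{−1})^43 = 1, and the only element of order dividing gcd(43, 46) = 1 is 1, so a = b.
With g(0) = 0 this makes g injective on all of ℤ/47ℤ, hence bijective (finite equal-size domain and codomain). In particular g is bijective.
Since g is bijective, we find the preimage of 6. The inverse of x ↦ x^43 on (ℤ/47ℤ)^× is x ↦ x^15, because 43·15 = 645 = 14·46 + 1 ≡ 1 (mod 46) and x^{46} = 1 for x ≠ 0 (Fermat). So g⁻¹(6) = 6^15 mod 47.
Repeated squaring mod 47: 6^1 ≡ 6, 6^2 ≡ 6² = 36, 6^4 ≡ 36² = 1296 ≡ 27, 6^8 ≡ 27² = 729 ≡ 24. Since 15 = 8 + 4 + 2 + 1, 6^15 ≡ 24·27·36·6: 24·27 = 648 ≡ 37, then 37·36 = 1332 ≡ 16, then 16·6 = 96 ≡ 2. So 6^15 ≡ 2 (mod 47).
Hence g⁻¹(6) = 2.

2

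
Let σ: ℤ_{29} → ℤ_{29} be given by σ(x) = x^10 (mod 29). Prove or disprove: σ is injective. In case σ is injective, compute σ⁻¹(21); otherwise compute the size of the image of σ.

σ(14): Repeated squaring mod 29: 14^1 ≡ 14, 14^2 ≡ 14² = 196 ≡ 22, 14^4 ≡ 22² = 484 ≡ 20, 14^8 ≡ 20² = 400 ≡ 23. Since 10 = 8 + 2, 14^10 ≡ 23·22: 23·22 = 506 ≡ 13. So 14^10 ≡ 13 (mod 29).
σ(15): Repeated squaring mod 29: 15^1 ≡ 15, 15^2 ≡ 15² = 225 ≡ 22, 15^4 ≡ 22² = 484 ≡ 20, 15^8 ≡ 20² = 400 ≡ 23. Since 10 = 8 + 2, 15^10 ≡ 23·22: 23·22 = 506 ≡ 13. So 15^10 ≡ 13 (mod 29).
So σ(14) = σ(15) = 13 while 14 ≠ 15, hence σ is not injective.
Since σ is not injective, we determine |image(σ)|. Computing x^10 mod 29 for each x (by repeated squaring, reducing mod 29 at every step), the values σ(0), σ(1), …, σ(28) are: 0, 1, 9, 5, 23, 20, 16, 24, 4, 25, 6, 22, 28, 7, 13, 13, 7, 28, 22, 6, 25, 4, 24, 16, 20, 23, 5, 9, 1.
The distinct values are {0, 1, 4, 5, 6, 7, 9, 13, 16, 20, 22, 23, 24, 25, 28}; there are 15 of them.

15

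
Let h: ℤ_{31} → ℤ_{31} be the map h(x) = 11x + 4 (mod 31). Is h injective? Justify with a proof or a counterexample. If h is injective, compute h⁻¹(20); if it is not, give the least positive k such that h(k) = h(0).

Suppose h(a) = h(b) in ℤ_{31}. Then 11a + 4 ≡ 11b + 4 (mod 31), hence 11(a − b) ≡ 0 (mod 31).
Since gcd(11, 31) = 1, 11 is invertible modulo 31, hence a − b ≡ 0 (mod 31), i.e. a = b.
Therefore h is injective.
We now compute 11⁻¹ mod 31 explicitly. Euclid's algorithm: 31 = 2·11 + 9, 11 = 1·9 + 2, 9 = 4·2 + 1; back-substituting gives 1 = 17·11 − 6·31, so 11⁻¹ ≡ 17 (mod 31).
Since h is injective, we compute h⁻¹(20): solve 11x + 4 ≡ 20 (mod 31), i.e. 11x ≡ 16 (mod 31).
Multiplying by 11⁻¹ = 17 gives x ≡ 17·16 = 272 = 8·31 + 24 ≡ 24 (mod 31).
Check: h(24) = 11·24 + 4 = 268 = 8·31 + 20 ≡ 20 (mod 31).

24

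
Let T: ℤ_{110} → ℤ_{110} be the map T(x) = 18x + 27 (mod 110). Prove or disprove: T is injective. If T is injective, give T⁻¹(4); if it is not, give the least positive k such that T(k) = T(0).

55

Recall that T is injective if T(u) = T(v) implies u = v.
We have gcd(18, 110) = 2 > 1. Taking u = 0 and v = 55: T(0) = 27 and T(55) = 18·55 + 27 = 1017 ≡ 27 (mod 110).
So T(0) = T(55) while 0 ≠ 55, thus T is not injective.
Since T is not injective, we find the least positive k with T(k) = T(0): this means 18k ≡ 0 (mod 110), i.e. 110 ∣ 18k. Since gcd(18, 110) = 2, dividing through by 2 this holds exactly when 55 ∣ 9k, and as gcd(9, 55) = 1, exactly when 55 ∣ k.
The smallest positive such k is 55.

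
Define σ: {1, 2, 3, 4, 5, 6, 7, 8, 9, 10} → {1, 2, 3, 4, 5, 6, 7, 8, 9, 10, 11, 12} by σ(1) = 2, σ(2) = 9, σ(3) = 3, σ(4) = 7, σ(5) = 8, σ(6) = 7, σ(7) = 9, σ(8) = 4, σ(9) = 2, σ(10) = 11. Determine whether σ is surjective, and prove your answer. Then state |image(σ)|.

No element maps to 1, so σ is not surjective.
The image of σ is {2, 3, 4, 7, 8, 9, 11}, which has 7 elements.

7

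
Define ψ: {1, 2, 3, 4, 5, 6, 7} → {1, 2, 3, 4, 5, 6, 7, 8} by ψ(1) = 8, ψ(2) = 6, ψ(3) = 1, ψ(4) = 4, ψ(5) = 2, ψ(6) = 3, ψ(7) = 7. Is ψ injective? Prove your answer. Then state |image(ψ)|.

The values ψ(1), …, ψ(7) are 8, 6, 1, 4, 2, 3, 7 — all distinct.
So ψ(s) = ψ(t) only when s = t, and ψ is injective.
The image of ψ is {1, 2, 3, 4, 6, 7, 8}, which has 7 elements.

7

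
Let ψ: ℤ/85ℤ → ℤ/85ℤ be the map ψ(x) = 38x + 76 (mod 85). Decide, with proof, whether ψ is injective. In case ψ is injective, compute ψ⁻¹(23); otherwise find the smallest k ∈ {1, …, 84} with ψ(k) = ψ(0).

59

By definition, ψ is injective when ψ(x_1) = ψ(x_2) forces x_1 = x_2.
Suppose ψ(x_1) = ψ(x_2) in ℤ/85ℤ. Then 38x_1 + 76 ≡ 38x_2 + 76 (mod 85), so 38(x_1 − x_2) ≡ 0 (mod 85).
Since gcd(38, 85) = 1, 38 is invertible modulo 85, so x_1 − x_2 ≡ 0 (mod 85), i.e. x_1 = x_2.
So ψ is injective.
We now compute 38⁻¹ mod 85 explicitly. Euclid's algorithm: 85 = 2·38 + 9, 38 = 4·9 + 2, 9 = 4·2 + 1; back-substituting gives 1 = 47·38 − 21·85, so 38⁻¹ ≡ 47 (mod 85).
Since ψ is injective, we compute ψ⁻¹(23): solve 38x + 76 ≡ 23 (mod 85), i.e. 38x ≡ 32 (mod 85).
Multiplying by 38⁻¹ = 47 gives x ≡ 47·32 = 1504 = 17·85 + 59 ≡ 59 (mod 85).
Check: ψ(59) = 38·59 + 76 = 2318 = 27·85 + 23 ≡ 23 (mod 85).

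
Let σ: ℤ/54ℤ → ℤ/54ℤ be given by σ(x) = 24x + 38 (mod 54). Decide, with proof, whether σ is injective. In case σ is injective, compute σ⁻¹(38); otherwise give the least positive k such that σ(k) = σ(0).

9

We have gcd(24, 54) = 6 > 1. Taking a = 0 and b = 9: σ(0) = 38 and σ(9) = 24·9 + 38 = 254 ≡ 38 (mod 54).
So σ(0) = σ(9) while 0 ≠ 9, hence σ is not injective.
Since σ is not injective, we find the least positive k with σ(k) = σ(0): this means 24k ≡ 0 (mod 54), i.e. 54 ∣ 24k. Since gcd(24, 54) = 6, dividing through by 6 this holds exactly when 9 ∣ 4k, and as gcd(4, 9) = 1, exactly when 9 ∣ k.
The smallest positive such k is 9.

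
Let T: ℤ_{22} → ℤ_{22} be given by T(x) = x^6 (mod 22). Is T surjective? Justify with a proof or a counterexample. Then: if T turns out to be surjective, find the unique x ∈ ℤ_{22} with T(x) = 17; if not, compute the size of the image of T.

12

T(10): Repeated squaring mod 22: 10^1 ≡ 10, 10^2 ≡ 10² = 100 ≡ 12, 10^4 ≡ 12² = 144 ≡ 12. Since 6 = 4 + 2, 10^6 ≡ 12·12: 12·12 = 144 ≡ 12. So 10^6 ≡ 12 (mod 22).
T(12): Repeated squaring mod 22: 12^1 ≡ 12, 12^2 ≡ 12² = 144 ≡ 12, 12^4 ≡ 12² = 144 ≡ 12. Since 6 = 4 + 2, 12^6 ≡ 12·12: 12·12 = 144 ≡ 12. So 12^6 ≡ 12 (mod 22).
So T(10) = T(12) = 12 while 10 ≠ 12, hence T is not injective.
A non-injective map from the 22-element set ℤ_{22} to itself takes at most 21 distinct values, so it cannot be surjective. So T is not surjective.
Since T is not surjective, we determine |image(T)|. Computing x^6 mod 22 for each x (by repeated squaring, reducing mod 22 at every step), the values T(0), T(1), …, T(21) are: 0, 1, 20, 3, 4, 5, 16, 15, 14, 9, 12, 11, 12, 9, 14, 15, 16, 5, 4, 3, 20, 1.
The distinct values are {0, 1, 3, 4, 5, 9, 11, 12, 14, 15, 16, 20}; there are 12 of them.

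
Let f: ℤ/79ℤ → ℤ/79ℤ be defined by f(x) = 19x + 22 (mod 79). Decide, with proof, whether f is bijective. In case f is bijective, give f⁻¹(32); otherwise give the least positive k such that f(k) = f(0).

13

If f(u) = f(v), then 19u ≡ 19v (mod 79). Because gcd(19, 79) = 1, we may cancel 19 to get u ≡ v (mod 79).
We now compute 19⁻¹ mod 79 explicitly. Euclid's algorithm: 79 = 4·19 + 3, 19 = 6·3 + 1; back-substituting gives 1 = 25·19 − 6·79, so 19⁻¹ ≡ 25 (mod 79).
Then y ↦ 25(y − 22) is a two-sided inverse to f, so every y ∈ ℤ/79ℤ has a preimage.
Thus f is bijective.
Since f is bijective, we find f⁻¹(32): we need 19x ≡ 32 − 22 ≡ 10 (mod 79). Using 19⁻¹ = 25: x ≡ 25·10 = 250 = 3·79 + 13, so x = 13.
Check: f(13) = 19·13 + 22 = 269 = 3·79 + 32 ≡ 32 (mod 79).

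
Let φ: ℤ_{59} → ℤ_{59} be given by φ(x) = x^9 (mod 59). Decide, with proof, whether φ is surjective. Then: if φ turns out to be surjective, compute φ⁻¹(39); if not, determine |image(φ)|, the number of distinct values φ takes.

Since 59 is prime, the nonzero elements of ℤ_{59} form a cyclic group of order 58.
As gcd(9, 58) = 1, raising to the 9th power is a bijection on this group: if s^9 ≡ t^9 then (st^{−1})^9 = 1, and the only element of order dividing gcd(9, 58) = 1 is 1, so s = t.
With φ(0) = 0 this makes φ injective on all of ℤ_{59}, hence bijective (finite equal-size domain and codomain). In particular φ is surjective.
Since φ is surjective, we find the preimage of 39. The inverse of x ↦ x^9 on (ℤ_{59})^× is x ↦ x^13, because 9·13 = 117 = 2·58 + 1 ≡ 1 (mod 58) and x^{58} = 1 for x ≠ 0 (Fermat). So φ⁻¹(39) = 39^13 mod 59.
Repeated squaring mod 59: 39^1 ≡ 39, 39^2 ≡ 39² = 1521 ≡ 46, 39^4 ≡ 46² = 2116 ≡ 51, 39^8 ≡ 51² = 2601 ≡ 5. Since 13 = 8 + 4 + 1, 39^13 ≡ 5·51·39: 5·51 = 255 ≡ 19, then 19·39 = 741 ≡ 33. So 39^13 ≡ 33 (mod 59).
Hence φ⁻¹(39) = 33.

33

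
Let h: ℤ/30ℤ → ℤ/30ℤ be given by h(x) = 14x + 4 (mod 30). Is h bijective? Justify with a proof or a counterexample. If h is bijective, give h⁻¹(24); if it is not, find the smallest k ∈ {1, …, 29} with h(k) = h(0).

We have gcd(14, 30) = 2 > 1. Taking a = 0 and b = 15: h(0) = 4 and h(15) = 14·15 + 4 = 214 ≡ 4 (mod 30).
So h(0) = h(15) while 0 ≠ 15, hence h is not injective, hence not bijective.
Since h is not bijective, we find the least positive k with h(k) = h(0): this means 14k ≡ 0 (mod 30), i.e. 30 ∣ 14k. Since gcd(14, 30) = 2, dividing through by 2 this holds exactly when 15 ∣ 7k, and as gcd(7, 15) = 1, exactly when 15 ∣ k.
The smallest positive such k is 15.

15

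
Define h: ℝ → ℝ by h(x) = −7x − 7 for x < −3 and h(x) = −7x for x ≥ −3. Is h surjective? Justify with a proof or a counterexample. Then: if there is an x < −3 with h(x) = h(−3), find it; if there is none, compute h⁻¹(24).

Both pieces are strictly decreasing (slopes −7 and −7), so each is injective on its own interval.
The left piece maps (−∞, −3) onto (14, ∞); the right piece maps [−3, ∞) onto (−∞, 21].
The union (14, ∞) ∪ (−∞, 21] covers ℝ, so h is surjective.
For the follow-up: the images overlap, so an x < −3 with h(x) = h(−3) exists. h(−3) = 21; solving −7x − 7 = 21 for x < −3 gives x = (21 + 7)/(−7) = −4.

-4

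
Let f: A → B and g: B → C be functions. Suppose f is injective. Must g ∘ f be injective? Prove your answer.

not injective

No. Take A = B = C = {0, 1}, f = identity (injective), and g(x) = 0 for every x.
Then (g ∘ f)(0) = 0 = (g ∘ f)(1) with 0 ≠ 1, so g ∘ f is not injective.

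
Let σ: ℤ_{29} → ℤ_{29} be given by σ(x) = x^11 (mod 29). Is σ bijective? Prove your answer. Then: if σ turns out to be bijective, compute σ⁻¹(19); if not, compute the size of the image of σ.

18

Since 29 is prime, the nonzero elements of ℤ_{29} form a cyclic group of order 28.
As gcd(11, 28) = 1, raising to the 11th power is a bijection on this group: if a^11 ≡ b^11 then (ab^{−1})^11 = 1, and the only element of order dividing gcd(11, 28) = 1 is 1, so a = b.
With σ(0) = 0 this makes σ injective on all of ℤ_{29}, hence bijective (finite equal-size domain and codomain). In particular σ is bijective.
Since σ is bijective, we find the preimage of 19. The inverse of x ↦ x^11 on (ℤ_{29})^× is x ↦ x^23, because 11·23 = 253 = 9·28 + 1 ≡ 1 (mod 28) and x^{28} = 1 for x ≠ 0 (Fermat). So σ⁻¹(19) = 19^23 mod 29.
Repeated squaring mod 29: 19^1 ≡ 19, 19^2 ≡ 19² = 361 ≡ 13, 19^4 ≡ 13² = 169 ≡ 24, 19^8 ≡ 24² = 576 ≡ 25, 19^16 ≡ 25² = 625 ≡ 16. Since 23 = 16 + 4 + 2 + 1, 19^23 ≡ 16·24·13·19: 16·24 = 384 ≡ 7, then 7·13 = 91 ≡ 4, then 4·19 = 76 ≡ 18. So 19^23 ≡ 18 (mod 29).
Hence σ⁻¹(19) = 18.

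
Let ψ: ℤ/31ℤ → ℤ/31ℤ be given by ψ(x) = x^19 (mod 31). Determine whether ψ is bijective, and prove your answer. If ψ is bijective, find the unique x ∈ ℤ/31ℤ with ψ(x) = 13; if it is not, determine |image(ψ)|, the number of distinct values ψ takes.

Since 31 is prime, the nonzero elements of ℤ/31ℤ form a cyclic group of order 30.
As gcd(19, 30) = 1, raising to the 19th power is a bijection on this group: if a^19 ≡ b^19 then (ab^{−1})^19 = 1, and the only element of order dividing gcd(19, 30) = 1 is 1, so a = b.
With ψ(0) = 0 this makes ψ injective on all of ℤ/31ℤ, hence bijective (finite equal-size domain and codomain). In particular ψ is bijective.
Since ψ is bijective, we find the preimage of 13. The inverse of x ↦ x^19 on (ℤ/31ℤ)^× is x ↦ x^19, because 19·19 = 361 = 12·30 + 1 ≡ 1 (mod 30) and x^{30} = 1 for x ≠ 0 (Fermat). So ψ⁻¹(13) = 13^19 mod 31.
Repeated squaring mod 31: 13^1 ≡ 13, 13^2 ≡ 13² = 169 ≡ 14, 13^4 ≡ 14² = 196 ≡ 10, 13^8 ≡ 10² = 100 ≡ 7, 13^16 ≡ 7² = 49 ≡ 18. Since 19 = 16 + 2 + 1, 13^19 ≡ 18·14·13: 18·14 = 252 ≡ 4, then 4·13 = 52 ≡ 21. So 13^19 ≡ 21 (mod 31).
Hence ψ⁻¹(13) = 21.

21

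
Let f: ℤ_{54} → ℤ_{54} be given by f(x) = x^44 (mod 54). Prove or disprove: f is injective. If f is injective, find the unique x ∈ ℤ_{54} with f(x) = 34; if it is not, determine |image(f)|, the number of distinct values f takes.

20

f(0) = 0^44 = 0.
f(6): Repeated squaring mod 54: 6^1 ≡ 6, 6^2 ≡ 6² = 36, 6^4 ≡ 36² = 1296 ≡ 0, 6^8 ≡ 0² = 0, 6^16 ≡ 0² = 0, 6^32 ≡ 0² = 0. Since 44 = 32 + 8 + 4, 6^44 ≡ 0·0·0: 0·0 = 0, then 0·0 = 0. So 6^44 ≡ 0 (mod 54).
So f(0) = f(6) = 0 while 0 ≠ 6, so f is not injective.
Since f is not injective, we determine |image(f)|. Computing x^44 mod 54 for each x (by repeated squaring, reducing mod 54 at every step), the values f(0), f(1), …, f(53) are: 0, 1, 40, 27, 34, 43, 0, 31, 10, 27, 46, 49, 0, 25, 52, 27, 22, 19, 0, 37, 4, 27, 16, 7, 0, 13, 28, 27, 28, 13, 0, 7, 16, 27, 4, 37, 0, 19, 22, 27, 52, 25, 0, 49, 46, 27, 10, 31, 0, 43, 34, 27, 40, 1.
The distinct values are {0, 1, 4, 7, 10, 13, 16, 19, 22, 25, 27, 28, 31, 34, 37, 40, 43, 46, 49, 52}; there are 20 of them.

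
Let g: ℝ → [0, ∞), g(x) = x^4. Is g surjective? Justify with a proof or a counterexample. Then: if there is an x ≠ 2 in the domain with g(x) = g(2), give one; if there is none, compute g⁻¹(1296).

For any y ∈ [0, ∞), x = y^{1/4} ∈ ℝ satisfies x^4 = y, so g is surjective.
For the follow-up, such an x exists: taking x = −2 ∈ ℝ gives g(−2) = 16 = g(2) with −2 ≠ 2.

-2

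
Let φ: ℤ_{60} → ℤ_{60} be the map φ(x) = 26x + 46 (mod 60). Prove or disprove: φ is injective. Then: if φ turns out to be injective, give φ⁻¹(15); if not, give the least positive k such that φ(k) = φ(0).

Recall that φ is injective if φ(u) = φ(v) implies u = v.
We have gcd(26, 60) = 2 > 1. Taking u = 0 and v = 30: φ(0) = 46 and φ(30) = 26·30 + 46 = 826 ≡ 46 (mod 60).
So φ(0) = φ(30) while 0 ≠ 30, so φ is not injective.
Since φ is not injective, we find the least positive k with φ(k) = φ(0): this means 26k ≡ 0 (mod 60), i.e. 60 ∣ 26k. Since gcd(26, 60) = 2, dividing through by 2 this holds exactly when 30 ∣ 13k, and as gcd(13, 30) = 1, exactly when 30 ∣ k.
The smallest positive such k is 30.

30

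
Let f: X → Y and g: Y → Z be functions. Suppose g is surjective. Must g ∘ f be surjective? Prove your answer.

No. Take X = {0}, Y = Z = {0, 1, 2, 3}, f(0) = 0, and g = identity (surjective).
Then (g ∘ f)(0) = 0, and 3 ∈ Z has no preimage under g ∘ f, so g ∘ f is not surjective.

not surjective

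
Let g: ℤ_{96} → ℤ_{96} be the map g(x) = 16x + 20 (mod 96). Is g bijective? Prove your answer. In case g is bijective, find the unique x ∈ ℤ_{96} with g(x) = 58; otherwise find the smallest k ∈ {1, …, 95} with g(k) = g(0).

6

We have gcd(16, 96) = 16 > 1. Taking u = 0 and v = 6: g(0) = 20 and g(6) = 16·6 + 20 = 116 ≡ 20 (mod 96).
So g(0) = g(6) while 0 ≠ 6, hence g is not injective, hence not bijective.
Since g is not bijective, we find the least positive k with g(k) = g(0): this means 16k ≡ 0 (mod 96), i.e. 96 ∣ 16k. Since gcd(16, 96) = 16, dividing through by 16 this holds exactly when 6 ∣ k.
The smallest positive such k is 6.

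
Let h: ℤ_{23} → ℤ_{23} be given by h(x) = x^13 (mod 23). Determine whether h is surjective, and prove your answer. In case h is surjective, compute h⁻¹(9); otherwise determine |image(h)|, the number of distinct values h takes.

Since 23 is prime, the nonzero elements of ℤ_{23} form a cyclic group of order 22.
As gcd(13, 22) = 1, raising to the 13th power is a bijection on this group: if u^13 ≡ v^13 then (uv^{−1})^13 = 1, and the only element of order dividing gcd(13, 22) = 1 is 1, so u = v.
With h(0) = 0 this makes h injective on all of ℤ_{23}, hence bijective (finite equal-size domain and codomain). In particular h is surjective.
Since h is surjective, we find the preimage of 9. The inverse of x ↦ x^13 on (ℤ_{23})^× is x ↦ x^17, because 13·17 = 221 = 10·22 + 1 ≡ 1 (mod 22) and x^{22} = 1 for x ≠ 0 (Fermat). So h⁻¹(9) = 9^17 mod 23.
Repeated squaring mod 23: 9^1 ≡ 9, 9^2 ≡ 9² = 81 ≡ 12, 9^4 ≡ 12² = 144 ≡ 6, 9^8 ≡ 6² = 36 ≡ 13, 9^16 ≡ 13² = 169 ≡ 8. Since 17 = 16 + 1, 9^17 ≡ 8·9: 8·9 = 72 ≡ 3. So 9^17 ≡ 3 (mod 23).
Hence h⁻¹(9) = 3.

3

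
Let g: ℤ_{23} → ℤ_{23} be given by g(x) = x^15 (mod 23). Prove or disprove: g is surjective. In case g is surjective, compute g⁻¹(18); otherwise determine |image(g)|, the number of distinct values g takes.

13

Since 23 is prime, the nonzero elements of ℤ_{23} form a cyclic group of order 22.
As gcd(15, 22) = 1, raising to the 15th power is a bijection on this group: if a^15 ≡ b^15 then (ab^{−1})^15 = 1, and the only element of order dividing gcd(15, 22) = 1 is 1, so a = b.
With g(0) = 0 this makes g injective on all of ℤ_{23}, hence bijective (finite equal-size domain and codomain). In particular g is surjective.
Since g is surjective, we find the preimage of 18. The inverse of x ↦ x^15 on (ℤ_{23})^× is x ↦ x^3, because 15·3 = 45 = 2·22 + 1 ≡ 1 (mod 22) and x^{22} = 1 for x ≠ 0 (Fermat). So g⁻¹(18) = 18^3 mod 23.
Repeated squaring mod 23: 18^1 ≡ 18, 18^2 ≡ 18² = 324 ≡ 2. Since 3 = 2 + 1, 18^3 ≡ 2·18: 2·18 = 36 ≡ 13. So 18^3 ≡ 13 (mod 23).
Hence g⁻¹(18) = 13.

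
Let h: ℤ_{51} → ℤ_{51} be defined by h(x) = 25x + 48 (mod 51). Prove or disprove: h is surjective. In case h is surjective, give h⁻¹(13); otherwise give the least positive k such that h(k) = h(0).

19

By definition, h is surjective if every y in the codomain equals h(x) for some x in the domain.
Since gcd(25, 51) = 1, 25 is invertible modulo 51. Euclid's algorithm: 51 = 2·25 + 1; back-substituting gives 1 = 49·25 − 24·51, so 25⁻¹ ≡ 49 (mod 51).
For any y ∈ ℤ_{51}, x = 49(y − 48) mod 51 satisfies h(x) = 25·49(y − 48) + 48 ≡ y (since 25·49 ≡ 1 mod 51). So every y has a preimage.
So h is surjective.
Since h is surjective, we compute h⁻¹(13): solve 25x + 48 ≡ 13 (mod 51), i.e. 25x ≡ 16 (mod 51).
Multiplying by 25⁻¹ = 49 gives x ≡ 49·16 = 784 = 15·51 + 19 ≡ 19 (mod 51).
Check: h(19) = 25·19 + 48 = 523 = 10·51 + 13 ≡ 13 (mod 51).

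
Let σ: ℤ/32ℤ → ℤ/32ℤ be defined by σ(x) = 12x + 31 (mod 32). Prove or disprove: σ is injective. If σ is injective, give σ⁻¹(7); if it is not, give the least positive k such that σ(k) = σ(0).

8

We have gcd(12, 32) = 4 > 1. Taking x_1 = 0 and x_2 = 8: σ(0) = 31 and σ(8) = 12·8 + 31 = 127 ≡ 31 (mod 32).
So σ(0) = σ(8) while 0 ≠ 8, so σ is not injective.
Since σ is not injective, we find the least positive k with σ(k) = σ(0): this means 12k ≡ 0 (mod 32), i.e. 32 ∣ 12k. Since gcd(12, 32) = 4, dividing through by 4 this holds exactly when 8 ∣ 3k, and as gcd(3, 8) = 1, exactly when 8 ∣ k.
The smallest positive such k is 8.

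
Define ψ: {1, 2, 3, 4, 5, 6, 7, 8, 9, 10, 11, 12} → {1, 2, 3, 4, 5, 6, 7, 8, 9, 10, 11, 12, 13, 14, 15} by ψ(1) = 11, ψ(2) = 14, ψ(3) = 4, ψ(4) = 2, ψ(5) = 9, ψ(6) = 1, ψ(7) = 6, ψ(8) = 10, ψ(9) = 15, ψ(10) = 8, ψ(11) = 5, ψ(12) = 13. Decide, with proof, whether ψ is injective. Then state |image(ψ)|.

The values ψ(1), …, ψ(12) are 11, 14, 4, 2, 9, 1, 6, 10, 15, 8, 5, 13 — all distinct.
So ψ(a) = ψ(b) only when a = b, and ψ is injective.
The image of ψ is {1, 2, 4, 5, 6, 8, 9, 10, 11, 13, 14, 15}, which has 12 elements.

12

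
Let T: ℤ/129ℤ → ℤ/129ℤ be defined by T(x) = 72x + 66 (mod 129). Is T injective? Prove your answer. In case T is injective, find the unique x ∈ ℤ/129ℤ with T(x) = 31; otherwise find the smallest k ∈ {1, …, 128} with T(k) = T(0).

43

By definition, injectivity means: for all s, t in the domain, T(s) = T(t) implies s = t.
We have gcd(72, 129) = 3 > 1. Taking s = 0 and t = 43: T(0) = 66 and T(43) = 72·43 + 66 = 3162 ≡ 66 (mod 129).
So T(0) = T(43) while 0 ≠ 43, so T is not injective.
Since T is not injective, we find the least positive k with T(k) = T(0): this means 72k ≡ 0 (mod 129), i.e. 129 ∣ 72k. Since gcd(72, 129) = 3, dividing through by 3 this holds exactly when 43 ∣ 24k, and as gcd(24, 43) = 1, exactly when 43 ∣ k.
The smallest positive such k is 43.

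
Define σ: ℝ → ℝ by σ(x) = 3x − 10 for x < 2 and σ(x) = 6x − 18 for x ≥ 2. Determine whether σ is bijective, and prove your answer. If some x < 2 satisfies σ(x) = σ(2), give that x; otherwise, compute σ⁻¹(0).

Both pieces are strictly increasing (slopes 3 and 6), so each is injective on its own interval.
The left piece maps (−∞, 2) onto (−∞, −4); the right piece maps [2, ∞) onto [−6, ∞).
These images overlap. In particular σ(2) = −6 (right piece), and solving 3x − 10 = −6 on the left piece gives x = 4/3 < 2.
So σ(4/3) = σ(2) with 4/3 ≠ 2, and σ is not injective, hence not bijective. This x = 4/3 is the requested value below 2.

4/3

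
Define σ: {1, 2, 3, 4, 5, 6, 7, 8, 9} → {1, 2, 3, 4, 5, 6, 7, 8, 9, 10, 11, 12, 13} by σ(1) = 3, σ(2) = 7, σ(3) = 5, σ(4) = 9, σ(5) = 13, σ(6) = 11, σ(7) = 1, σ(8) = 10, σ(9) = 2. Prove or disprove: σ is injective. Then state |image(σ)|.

The values σ(1), …, σ(9) are 3, 7, 5, 9, 13, 11, 1, 10, 2 — all distinct.
So σ(u) = σ(v) only when u = v, and σ is injective.
The image of σ is {1, 2, 3, 5, 7, 9, 10, 11, 13}, which has 9 elements.

9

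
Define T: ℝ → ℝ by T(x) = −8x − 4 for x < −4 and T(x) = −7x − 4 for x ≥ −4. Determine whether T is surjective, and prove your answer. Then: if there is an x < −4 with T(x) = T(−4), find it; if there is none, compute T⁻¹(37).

-41/8

Both pieces are strictly decreasing (slopes −8 and −7), so each is injective on its own interval.
The left piece maps (−∞, −4) onto (28, ∞); the right piece maps [−4, ∞) onto (−∞, 24].
The union (28, ∞) ∪ (−∞, 24] omits the interval between 28 and 24; in particular 28 has no preimage. So T is not surjective.
Because the two images are disjoint, no x < −4 has T(x) = T(−4), so we compute T⁻¹(37): 37 lies in (28, ∞), so solve −8x − 4 = 37: x = (37 + 4)/(−8) = −41/8.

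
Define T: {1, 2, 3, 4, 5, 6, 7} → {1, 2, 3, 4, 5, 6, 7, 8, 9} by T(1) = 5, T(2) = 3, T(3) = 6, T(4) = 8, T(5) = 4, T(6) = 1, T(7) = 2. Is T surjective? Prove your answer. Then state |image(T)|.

No element maps to 7, so T is not surjective.
The image of T is {1, 2, 3, 4, 5, 6, 8}, which has 7 elements.

7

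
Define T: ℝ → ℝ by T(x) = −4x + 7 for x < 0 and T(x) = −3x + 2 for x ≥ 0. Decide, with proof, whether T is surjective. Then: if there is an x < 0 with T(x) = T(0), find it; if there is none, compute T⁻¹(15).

Both pieces are strictly decreasing (slopes −4 and −3), so each is injective on its own interval.
The left piece maps (−∞, 0) onto (7, ∞); the right piece maps [0, ∞) onto (−∞, 2].
The union (7, ∞) ∪ (−∞, 2] omits the interval between 7 and 2; in particular 7 has no preimage. So T is not surjective.
Because the two images are disjoint, no x < 0 has T(x) = T(0), so we compute T⁻¹(15): 15 lies in (7, ∞), so solve −4x + 7 = 15: x = (15 − 7)/(−4) = −2.

-2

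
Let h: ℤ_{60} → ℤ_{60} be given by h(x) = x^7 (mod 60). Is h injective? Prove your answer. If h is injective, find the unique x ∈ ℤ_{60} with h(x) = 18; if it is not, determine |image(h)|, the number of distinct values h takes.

h(0) = 0^7 = 0.
h(30): Repeated squaring mod 60: 30^1 ≡ 30, 30^2 ≡ 30² = 900 ≡ 0, 30^4 ≡ 0² = 0. Since 7 = 4 + 2 + 1, 30^7 ≡ 0·0·30: 0·0 = 0, then 0·30 = 0. So 30^7 ≡ 0 (mod 60).
So h(0) = h(30) = 0 while 0 ≠ 30, hence h is not injective.
Since h is not injective, we determine |image(h)|. Computing x^7 mod 60 for each x (by repeated squaring, reducing mod 60 at every step), the values h(0), h(1), …, h(59) are: 0, 1, 8, 27, 4, 5, 36, 43, 32, 9, 40, 11, 48, 37, 44, 15, 16, 53, 12, 19, 20, 21, 28, 47, 24, 25, 56, 3, 52, 29, 0, 31, 8, 57, 4, 35, 36, 13, 32, 39, 40, 41, 48, 7, 44, 45, 16, 23, 12, 49, 20, 51, 28, 17, 24, 55, 56, 33, 52, 59.
The distinct values are {0, 1, 3, 4, 5, 7, 8, 9, 11, 12, 13, 15, 16, 17, 19, 20, 21, 23, 24, 25, 27, 28, 29, 31, 32, 33, 35, 36, 37, 39, 40, 41, 43, 44, 45, 47, 48, 49, 51, 52, 53, 55, 56, 57, 59}; there are 45 of them.

45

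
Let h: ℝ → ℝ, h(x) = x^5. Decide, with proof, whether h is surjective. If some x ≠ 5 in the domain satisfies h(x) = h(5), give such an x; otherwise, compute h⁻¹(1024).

For any y ∈ ℝ, x = y^{1/5} ∈ ℝ gives h(x) = y, so h is surjective.
Since x ↦ x^5 is strictly increasing on ℝ, it is injective there, so no x ≠ 5 in the domain has h(x) = h(5). We therefore compute h⁻¹(1024) = 1024^{1/5} = 4 (indeed 4^5 = 1024).

4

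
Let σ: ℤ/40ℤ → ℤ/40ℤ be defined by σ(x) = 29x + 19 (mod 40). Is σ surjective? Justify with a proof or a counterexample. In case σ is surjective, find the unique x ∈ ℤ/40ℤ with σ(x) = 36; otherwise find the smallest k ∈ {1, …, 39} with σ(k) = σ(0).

Since gcd(29, 40) = 1, 29 is invertible modulo 40. Euclid's algorithm: 40 = 1·29 + 11, 29 = 2·11 + 7, 11 = 1·7 + 4, 7 = 1·4 + 3, 4 = 1·3 + 1; back-substituting gives 1 = 29·29 − 21·40, so 29⁻¹ ≡ 29 (mod 40).
Then y ↦ 29(y − 19) is a two-sided inverse to σ, so every y ∈ ℤ/40ℤ has a preimage.
Thus σ is surjective.
Since σ is surjective, we find σ⁻¹(36): we need 29x ≡ 36 − 19 ≡ 17 (mod 40). Using 29⁻¹ = 29: x ≡ 29·17 = 493 = 12·40 + 13, so x = 13.
Check: σ(13) = 29·13 + 19 = 396 = 9·40 + 36 ≡ 36 (mod 40).

13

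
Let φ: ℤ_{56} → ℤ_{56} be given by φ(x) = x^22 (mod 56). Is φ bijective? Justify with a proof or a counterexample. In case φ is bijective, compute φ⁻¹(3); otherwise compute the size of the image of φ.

8

φ(6): Repeated squaring mod 56: 6^1 ≡ 6, 6^2 ≡ 6² = 36, 6^4 ≡ 36² = 1296 ≡ 8, 6^8 ≡ 8² = 64 ≡ 8, 6^16 ≡ 8² = 64 ≡ 8. Since 22 = 16 + 4 + 2, 6^22 ≡ 8·8·36: 8·8 = 64 ≡ 8, then 8·36 = 288 ≡ 8. So 6^22 ≡ 8 (mod 56).
φ(8): Repeated squaring mod 56: 8^1 ≡ 8, 8^2 ≡ 8² = 64 ≡ 8, 8^4 ≡ 8² = 64 ≡ 8, 8^8 ≡ 8² = 64 ≡ 8, 8^16 ≡ 8² = 64 ≡ 8. Since 22 = 16 + 4 + 2, 8^22 ≡ 8·8·8: 8·8 = 64 ≡ 8, then 8·8 = 64 ≡ 8. So 8^22 ≡ 8 (mod 56).
So φ(6) = φ(8) = 8 while 6 ≠ 8, so φ is not injective, hence not bijective.
Since φ is not bijective, we determine |image(φ)|. Computing x^22 mod 56 for each x (by repeated squaring, reducing mod 56 at every step), the values φ(0), φ(1), …, φ(55) are: 0, 1, 16, 25, 32, 9, 8, 49, 8, 9, 32, 25, 16, 1, 0, 1, 16, 25, 32, 9, 8, 49, 8, 9, 32, 25, 16, 1, 0, 1, 16, 25, 32, 9, 8, 49, 8, 9, 32, 25, 16, 1, 0, 1, 16, 25, 32, 9, 8, 49, 8, 9, 32, 25, 16, 1.
The distinct values are {0, 1, 8, 9, 16, 25, 32, 49}; there are 8 of them.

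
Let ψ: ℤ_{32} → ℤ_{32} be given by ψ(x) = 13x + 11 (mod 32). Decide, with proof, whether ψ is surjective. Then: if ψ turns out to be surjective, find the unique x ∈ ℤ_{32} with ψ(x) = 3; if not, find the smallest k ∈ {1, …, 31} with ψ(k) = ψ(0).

Recall that surjectivity means every element of the codomain has a preimage under ψ.
Since gcd(13, 32) = 1, 13 is invertible modulo 32. Euclid's algorithm: 32 = 2·13 + 6, 13 = 2·6 + 1; back-substituting gives 1 = 5·13 − 2·32, so 13⁻¹ ≡ 5 (mod 32).
For any y ∈ ℤ_{32}, x = 5(y − 11) mod 32 satisfies ψ(x) = 13·5(y − 11) + 11 ≡ y (since 13·5 ≡ 1 mod 32). So every y has a preimage.
So ψ is surjective.
Since ψ is surjective, we compute ψ⁻¹(3): solve 13x + 11 ≡ 3 (mod 32), i.e. 13x ≡ 24 (mod 32).
Multiplying by 13⁻¹ = 5 gives x ≡ 5·24 = 120 = 3·32 + 24 ≡ 24 (mod 32).
Check: ψ(24) = 13·24 + 11 = 323 = 10·32 + 3 ≡ 3 (mod 32).

24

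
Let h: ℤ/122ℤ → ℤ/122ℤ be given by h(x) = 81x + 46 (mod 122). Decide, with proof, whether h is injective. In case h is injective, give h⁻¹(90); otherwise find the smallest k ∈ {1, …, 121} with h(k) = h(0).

If h(x_1) = h(x_2), then 81x_1 ≡ 81x_2 (mod 122). Because gcd(81, 122) = 1, we may cancel 81 to get x_1 ≡ x_2 (mod 122).
Hence h is injective.
We now compute 81⁻¹ mod 122 explicitly. Euclid's algorithm: 122 = 1·81 + 41, 81 = 1·41 + 40, 41 = 1·40 + 1; back-substituting gives 1 = 119·81 − 79·122, so 81⁻¹ ≡ 119 (mod 122).
Since h is injective, we find h⁻¹(90): we need 81x ≡ 90 − 46 ≡ 44 (mod 122). Using 81⁻¹ = 119: x ≡ 119·44 = 5236 = 42·122 + 112, so x = 112.
Check: h(112) = 81·112 + 46 = 9118 = 74·122 + 90 ≡ 90 (mod 122).

112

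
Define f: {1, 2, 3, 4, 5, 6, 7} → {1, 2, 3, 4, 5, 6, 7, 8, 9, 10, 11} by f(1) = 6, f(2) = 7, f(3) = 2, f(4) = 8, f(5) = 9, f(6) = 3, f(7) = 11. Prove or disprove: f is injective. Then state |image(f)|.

The values f(1), …, f(7) are 6, 7, 2, 8, 9, 3, 11 — all distinct.
So f(a) = f(b) only when a = b, and f is injective.
The image of f is {2, 3, 6, 7, 8, 9, 11}, which has 7 elements.

7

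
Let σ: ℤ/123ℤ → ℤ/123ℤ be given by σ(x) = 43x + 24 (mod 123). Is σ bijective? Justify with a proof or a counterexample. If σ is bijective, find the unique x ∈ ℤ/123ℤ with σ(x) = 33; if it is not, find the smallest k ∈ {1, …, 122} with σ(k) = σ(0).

By definition, injectivity means: for all s, t in the domain, σ(s) = σ(t) implies s = t.
If σ(s) = σ(t), then 43s ≡ 43t (mod 123). Because gcd(43, 123) = 1, we may cancel 43 to get s ≡ t (mod 123).
We now compute 43⁻¹ mod 123 explicitly. Euclid's algorithm: 123 = 2·43 + 37, 43 = 1·37 + 6, 37 = 6·6 + 1; back-substituting gives 1 = 103·43 − 36·123, so 43⁻¹ ≡ 103 (mod 123).
For any y ∈ ℤ/123ℤ, x = 103(y − 24) mod 123 satisfies σ(x) = 43·103(y − 24) + 24 ≡ y (since 43·103 ≡ 1 mod 123). So every y has a preimage.
So σ is bijective.
Since σ is bijective, we find σ⁻¹(33): we need 43x ≡ 33 − 24 ≡ 9 (mod 123). Using 43⁻¹ = 103: x ≡ 103·9 = 927 = 7·123 + 66, so x = 66.
Check: σ(66) = 43·66 + 24 = 2862 = 23·123 + 33 ≡ 33 (mod 123).

66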